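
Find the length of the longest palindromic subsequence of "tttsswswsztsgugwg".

One longest palindromic subsequence is sswswss (positions 4,5,6,7,8,9,12); it reads the same forward and backward, and the interval DP gives dp[1][17] = 7.

7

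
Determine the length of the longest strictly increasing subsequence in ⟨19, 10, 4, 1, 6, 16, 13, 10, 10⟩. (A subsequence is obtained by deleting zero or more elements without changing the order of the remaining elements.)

3

Scanning left to right, the best length ending at each element is: 19→1, 10→1, 4→1, 1→1, 6→2, 16→3, 13→3, 10→3, 10→3.
So the longest increasing subsequence has length 3, e.g. 4, 6, 16.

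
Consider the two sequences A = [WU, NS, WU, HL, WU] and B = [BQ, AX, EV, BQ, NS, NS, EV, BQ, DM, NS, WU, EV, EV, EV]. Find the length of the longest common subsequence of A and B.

A longest common subsequence is NS, WU (length 2); the LCS DP confirms no longer common subsequence exists.

2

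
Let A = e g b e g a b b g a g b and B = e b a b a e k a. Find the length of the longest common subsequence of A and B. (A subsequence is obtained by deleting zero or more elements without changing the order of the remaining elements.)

A longest common subsequence is ebaba (length 5); the LCS DP confirms no longer common subsequence exists.

5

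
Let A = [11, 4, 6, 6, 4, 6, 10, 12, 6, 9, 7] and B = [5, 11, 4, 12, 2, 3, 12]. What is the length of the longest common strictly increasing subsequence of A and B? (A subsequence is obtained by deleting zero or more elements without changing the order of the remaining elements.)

2

For each value that appears in both, track the longest common increasing run ending there.
The best achievable length is 2; one witness is 11, 12 (A-positions 1,8, B-positions 2,4).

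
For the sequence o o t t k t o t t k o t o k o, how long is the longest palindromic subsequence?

11

Using dp[i][j] = 2 + dp[i+1][j−1] if the ends match, else max(dp[i+1][j], dp[i][j−1]):
dp[1][15] = 11. A witness is ootktttktoo at positions 1,2,3,5,6,8,9,10,12,13,15.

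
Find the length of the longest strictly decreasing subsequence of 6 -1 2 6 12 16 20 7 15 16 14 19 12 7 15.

5

Let dp[i] be the longest decreasing subsequence ending at position i. Then dp = [1, 2, 2, 1, 1, 1, 1, 2, 2, 2, 3, 2, 4, 5, 3].
The maximum is 5; one witness is 16, 15, 14, 12, 7 at positions 6,9,11,13,14.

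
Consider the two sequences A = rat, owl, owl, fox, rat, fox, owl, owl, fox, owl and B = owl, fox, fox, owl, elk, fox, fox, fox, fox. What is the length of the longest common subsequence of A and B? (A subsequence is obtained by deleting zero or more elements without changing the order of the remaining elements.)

Backtracking the LCS table gives one alignment: owl (A2,B1) → owl (A3,B4) → fox (A4,B7) → fox (A6,B8) → fox (A9,B9).
So the longest common subsequence has length 5.

5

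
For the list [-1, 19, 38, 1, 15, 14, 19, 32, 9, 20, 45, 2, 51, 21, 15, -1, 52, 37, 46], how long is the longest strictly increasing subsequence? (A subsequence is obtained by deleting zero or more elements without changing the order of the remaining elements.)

8

Let dp[i] be the longest increasing subsequence ending at position i. Then dp = [1, 2, 3, 2, 3, 3, 4, 5, 3, 5, 6, 3, 7, 6, 4, 1, 8, 7, 8].
The maximum is 8; one witness is -1, 1, 15, 19, 32, 45, 51, 52 at positions 1,4,5,7,8,11,13,17.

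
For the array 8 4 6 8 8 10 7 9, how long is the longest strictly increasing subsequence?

4

Scanning left to right, the best length ending at each element is: 8→1, 4→1, 6→2, 8→3, 8→3, 10→4, 7→3, 9→4.
So the longest increasing subsequence has length 4, e.g. 4, 6, 8, 10.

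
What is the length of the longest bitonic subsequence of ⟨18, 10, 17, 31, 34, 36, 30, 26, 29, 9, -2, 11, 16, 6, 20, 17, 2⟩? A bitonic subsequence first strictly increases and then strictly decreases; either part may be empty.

Let inc[i] be the LIS ending at i and dec[i] the longest strictly decreasing subsequence starting at i. inc = [1, 1, 2, 3, 4, 5, 3, 3, 4, 1, 1, 2, 3, 2, 4, 4, 2], dec = [5, 4, 4, 6, 6, 6, 5, 4, 4, 3, 1, 3, 3, 2, 3, 2, 1].
max_i inc[i]+dec[i]−1 = 10, with one witness 10, 17, 31, 34, 36, 30, 29, 20, 17, 2.

10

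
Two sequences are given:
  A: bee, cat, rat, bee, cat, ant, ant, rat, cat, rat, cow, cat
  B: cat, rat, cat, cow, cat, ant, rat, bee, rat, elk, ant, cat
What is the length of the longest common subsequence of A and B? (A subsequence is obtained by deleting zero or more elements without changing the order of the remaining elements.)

A longest common subsequence is cat, rat, cat, ant, rat, rat, cat (length 7); the LCS DP confirms no longer common subsequence exists.

7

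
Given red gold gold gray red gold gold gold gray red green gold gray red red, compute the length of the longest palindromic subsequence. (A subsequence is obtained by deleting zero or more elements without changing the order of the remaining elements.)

Using dp[i][j] = 2 + dp[i+1][j−1] if the ends match, else max(dp[i+1][j], dp[i][j−1]):
dp[1][15] = 9. A witness is red gray red gold gold gold red gray red at positions 1,4,5,6,7,8,10,13,15.

9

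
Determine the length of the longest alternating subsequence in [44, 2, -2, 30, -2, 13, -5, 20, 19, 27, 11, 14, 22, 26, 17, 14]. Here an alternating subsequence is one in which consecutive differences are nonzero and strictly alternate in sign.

A longest alternating subsequence is 44, 2, 30, -2, 13, -5, 20, 19, 27, 11, 22, 17 (positions 1,2,4,5,6,7,8,9,10,11,13,15); its 11 consecutive differences strictly alternate in sign, and length 12 is optimal.

12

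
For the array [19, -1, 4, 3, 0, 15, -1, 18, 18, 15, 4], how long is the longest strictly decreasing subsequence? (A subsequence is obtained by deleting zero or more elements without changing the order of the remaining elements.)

Scanning left to right, the best length ending at each element is: 19→1, -1→2, 4→2, 3→3, 0→4, 15→2, -1→5, 18→2, 18→2, 15→3, 4→4.
So the longest decreasing subsequence has length 5, e.g. 19, 4, 3, 0, -1.

5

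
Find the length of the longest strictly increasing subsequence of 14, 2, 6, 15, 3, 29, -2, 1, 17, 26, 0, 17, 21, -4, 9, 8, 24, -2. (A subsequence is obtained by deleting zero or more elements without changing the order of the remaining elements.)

Let dp[i] be the longest increasing subsequence ending at position i. Then dp = [1, 1, 2, 3, 2, 4, 1, 2, 4, 5, 2, 4, 5, 1, 3, 3, 6, 2].
The maximum is 6; one witness is 2, 6, 15, 17, 21, 24 at positions 2,3,4,9,13,17.

6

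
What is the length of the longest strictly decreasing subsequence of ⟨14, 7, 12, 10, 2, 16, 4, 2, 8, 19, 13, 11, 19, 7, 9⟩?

One longest decreasing subsequence is 14, 12, 10, 4, 2 (positions 1,3,4,7,8), of length 5; no longer one exists.

5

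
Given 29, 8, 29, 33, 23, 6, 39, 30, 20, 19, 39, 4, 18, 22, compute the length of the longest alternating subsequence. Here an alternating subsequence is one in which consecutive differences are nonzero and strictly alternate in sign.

A longest alternating subsequence is 29, 8, 29, 23, 39, 30, 39, 4, 18 (positions 1,2,3,5,7,8,11,12,13); its 8 consecutive differences strictly alternate in sign, and length 9 is optimal.

9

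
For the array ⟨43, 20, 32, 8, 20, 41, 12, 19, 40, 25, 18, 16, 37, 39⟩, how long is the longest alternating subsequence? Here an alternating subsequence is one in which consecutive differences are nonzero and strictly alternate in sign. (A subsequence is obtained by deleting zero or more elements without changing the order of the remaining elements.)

Track the best alternating length ending on an up-step vs a down-step at each position: up/down = 1/1, 1/2, 3/2, 1/4, 5/4, 5/2, 5/6, 7/6, 7/6, 7/8, 7/8, 7/8, 9/8, 9/8.
The maximum over both is 9; one such subsequence is 43, 20, 32, 8, 20, 12, 40, 25, 37.

9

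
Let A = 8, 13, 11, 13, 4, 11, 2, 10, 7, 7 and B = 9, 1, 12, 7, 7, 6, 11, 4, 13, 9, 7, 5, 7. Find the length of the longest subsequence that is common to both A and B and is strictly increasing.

2

A longest common strictly increasing subsequence is 11, 13 (length 2); it appears in order in both A and B, and no longer such subsequence exists.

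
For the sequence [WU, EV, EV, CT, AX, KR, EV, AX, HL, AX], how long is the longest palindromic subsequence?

3

One longest palindromic subsequence is AX HL AX (positions 5,9,10); it reads the same forward and backward, and the interval DP gives dp[1][10] = 3.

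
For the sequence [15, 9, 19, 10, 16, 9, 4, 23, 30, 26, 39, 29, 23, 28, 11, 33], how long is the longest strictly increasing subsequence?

7

Let dp[i] be the longest increasing subsequence ending at position i. Then dp = [1, 1, 2, 2, 3, 1, 1, 4, 5, 5, 6, 6, 4, 6, 3, 7].
The maximum is 7; one witness is 9, 10, 16, 23, 26, 29, 33 at positions 2,4,5,8,10,12,16.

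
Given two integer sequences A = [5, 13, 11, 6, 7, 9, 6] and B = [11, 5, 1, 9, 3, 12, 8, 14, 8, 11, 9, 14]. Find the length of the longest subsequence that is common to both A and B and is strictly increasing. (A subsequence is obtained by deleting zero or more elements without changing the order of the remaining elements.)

For each value that appears in both, track the longest common increasing run ending there.
The best achievable length is 2; one witness is 5, 9 (A-positions 1,6, B-positions 2,4).

2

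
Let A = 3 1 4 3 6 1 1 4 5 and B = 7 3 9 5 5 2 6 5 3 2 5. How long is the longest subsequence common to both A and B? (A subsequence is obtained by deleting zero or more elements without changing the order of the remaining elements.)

A longest common subsequence is 3, 3, 5 (length 3); the LCS DP confirms no longer common subsequence exists.

3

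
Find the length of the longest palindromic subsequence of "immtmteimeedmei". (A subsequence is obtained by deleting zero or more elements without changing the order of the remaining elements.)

One longest palindromic subsequence is immtmtmmi (positions 1,2,3,4,5,6,9,13,15); it reads the same forward and backward, and the interval DP gives dp[1][15] = 9.

9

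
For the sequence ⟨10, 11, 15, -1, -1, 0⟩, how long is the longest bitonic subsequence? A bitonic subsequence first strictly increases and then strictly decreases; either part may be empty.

4

One longest bitonic subsequence is 10, 11, 15, 0 (positions 1,2,3,6): it rises to 15 then falls. Length 4 is optimal.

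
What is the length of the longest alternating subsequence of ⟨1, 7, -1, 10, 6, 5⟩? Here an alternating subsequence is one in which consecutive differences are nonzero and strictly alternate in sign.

5

Track the best alternating length ending on an up-step vs a down-step at each position: up/down = 1/1, 2/1, 1/3, 4/1, 4/5, 4/5.
The maximum over both is 5; one such subsequence is 1, 7, -1, 10, 6.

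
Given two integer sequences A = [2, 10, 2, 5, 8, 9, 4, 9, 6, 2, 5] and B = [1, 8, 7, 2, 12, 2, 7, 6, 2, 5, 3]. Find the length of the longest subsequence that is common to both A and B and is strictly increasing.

2

A longest common strictly increasing subsequence is 2, 6 (length 2); it appears in order in both A and B, and no longer such subsequence exists.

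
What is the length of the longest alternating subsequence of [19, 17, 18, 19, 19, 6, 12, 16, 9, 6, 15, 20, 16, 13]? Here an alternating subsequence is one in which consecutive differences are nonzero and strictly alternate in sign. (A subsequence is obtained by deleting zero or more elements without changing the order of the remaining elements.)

A longest alternating subsequence is 19, 17, 18, 6, 12, 9, 20, 16 (positions 1,2,3,6,7,9,12,13); its 7 consecutive differences strictly alternate in sign, and length 8 is optimal.

8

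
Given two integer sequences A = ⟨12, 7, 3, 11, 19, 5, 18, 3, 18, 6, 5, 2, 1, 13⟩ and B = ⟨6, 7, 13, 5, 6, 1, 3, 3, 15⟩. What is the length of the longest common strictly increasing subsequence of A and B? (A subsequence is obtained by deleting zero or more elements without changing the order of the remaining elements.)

2

A longest common strictly increasing subsequence is 6, 13 (length 2); it appears in order in both A and B, and no longer such subsequence exists.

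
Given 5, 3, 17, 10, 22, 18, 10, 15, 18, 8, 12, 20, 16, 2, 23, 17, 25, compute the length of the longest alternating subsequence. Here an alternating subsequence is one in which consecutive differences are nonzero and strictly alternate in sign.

13

A longest alternating subsequence is 5, 3, 17, 10, 22, 10, 15, 8, 20, 16, 23, 17, 25 (positions 1,2,3,4,5,7,8,10,12,13,15,16,17); its 12 consecutive differences strictly alternate in sign, and length 13 is optimal.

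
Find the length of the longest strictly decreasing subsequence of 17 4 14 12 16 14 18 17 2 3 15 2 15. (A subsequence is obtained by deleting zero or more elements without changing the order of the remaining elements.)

5

One longest decreasing subsequence is 17, 14, 12, 3, 2 (positions 1,3,4,10,12), of length 5; no longer one exists.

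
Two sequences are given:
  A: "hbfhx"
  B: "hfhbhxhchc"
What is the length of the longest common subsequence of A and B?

4

A longest common subsequence is hbhx (length 4); the LCS DP confirms no longer common subsequence exists.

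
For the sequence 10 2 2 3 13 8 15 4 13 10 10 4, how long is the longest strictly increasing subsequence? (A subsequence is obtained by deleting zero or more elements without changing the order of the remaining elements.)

4

Let dp[i] be the longest increasing subsequence ending at position i. Then dp = [1, 1, 1, 2, 3, 3, 4, 3, 4, 4, 4, 3].
The maximum is 4; one witness is 2, 3, 13, 15 at positions 2,4,5,7.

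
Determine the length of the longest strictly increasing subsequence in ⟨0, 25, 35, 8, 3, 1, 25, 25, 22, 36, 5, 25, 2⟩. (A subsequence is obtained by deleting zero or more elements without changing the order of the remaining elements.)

Let dp[i] be the longest increasing subsequence ending at position i. Then dp = [1, 2, 3, 2, 2, 2, 3, 3, 3, 4, 3, 4, 3].
The maximum is 4; one witness is 0, 25, 35, 36 at positions 1,2,3,10.

4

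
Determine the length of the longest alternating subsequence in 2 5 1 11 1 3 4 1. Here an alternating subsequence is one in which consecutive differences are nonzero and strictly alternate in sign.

A longest alternating subsequence is 2, 5, 1, 11, 1, 3, 1 (positions 1,2,3,4,5,6,8); its 6 consecutive differences strictly alternate in sign, and length 7 is optimal.

7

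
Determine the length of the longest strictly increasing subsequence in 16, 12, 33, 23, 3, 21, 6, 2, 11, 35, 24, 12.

Scanning left to right, the best length ending at each element is: 16→1, 12→1, 33→2, 23→2, 3→1, 21→2, 6→2, 2→1, 11→3, 35→4, 24→4, 12→4.
So the longest increasing subsequence has length 4, e.g. 3, 6, 11, 35.

4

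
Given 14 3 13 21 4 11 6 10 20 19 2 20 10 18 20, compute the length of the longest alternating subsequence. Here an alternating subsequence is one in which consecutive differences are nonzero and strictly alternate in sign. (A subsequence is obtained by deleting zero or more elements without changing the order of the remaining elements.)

A longest alternating subsequence is 14, 3, 13, 4, 11, 6, 20, 19, 20, 10, 18 (positions 1,2,3,5,6,7,9,10,12,13,14); its 10 consecutive differences strictly alternate in sign, and length 11 is optimal.

11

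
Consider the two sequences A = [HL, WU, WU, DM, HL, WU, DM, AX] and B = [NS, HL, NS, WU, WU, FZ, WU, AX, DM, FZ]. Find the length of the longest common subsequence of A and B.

5

A longest common subsequence is HL, WU, WU, WU, DM (length 5); the LCS DP confirms no longer common subsequence exists.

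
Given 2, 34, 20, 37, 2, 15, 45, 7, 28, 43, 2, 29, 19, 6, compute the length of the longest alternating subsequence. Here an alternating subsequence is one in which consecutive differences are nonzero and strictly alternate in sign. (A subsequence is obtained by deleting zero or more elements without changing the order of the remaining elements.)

Track the best alternating length ending on an up-step vs a down-step at each position: up/down = 1/1, 2/1, 2/3, 4/1, 1/5, 6/5, 6/1, 6/7, 8/7, 8/7, 1/9, 10/9, 10/11, 10/11.
The maximum over both is 11; one such subsequence is 2, 34, 20, 37, 2, 15, 7, 28, 2, 29, 19.

11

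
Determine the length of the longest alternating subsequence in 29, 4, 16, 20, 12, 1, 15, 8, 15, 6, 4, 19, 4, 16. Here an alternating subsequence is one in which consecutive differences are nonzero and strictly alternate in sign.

A longest alternating subsequence is 29, 4, 16, 12, 15, 8, 15, 6, 19, 4, 16 (positions 1,2,3,5,7,8,9,10,12,13,14); its 10 consecutive differences strictly alternate in sign, and length 11 is optimal.

11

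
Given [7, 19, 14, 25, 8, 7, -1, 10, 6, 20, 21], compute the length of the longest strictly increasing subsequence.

5

Scanning left to right, the best length ending at each element is: 7→1, 19→2, 14→2, 25→3, 8→2, 7→1, -1→1, 10→3, 6→2, 20→4, 21→5.
So the longest increasing subsequence has length 5, e.g. 7, 8, 10, 20, 21.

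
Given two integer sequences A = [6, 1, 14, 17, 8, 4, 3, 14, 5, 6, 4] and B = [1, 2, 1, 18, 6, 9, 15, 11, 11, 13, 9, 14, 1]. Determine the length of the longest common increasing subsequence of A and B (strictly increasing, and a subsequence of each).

A longest common strictly increasing subsequence is 1, 6 (length 2); it appears in order in both A and B, and no longer such subsequence exists.

2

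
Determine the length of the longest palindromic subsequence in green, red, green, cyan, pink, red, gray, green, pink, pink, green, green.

One longest palindromic subsequence is green green pink pink pink green green (positions 1,3,5,9,10,11,12); it reads the same forward and backward, and the interval DP gives dp[1][12] = 7.

7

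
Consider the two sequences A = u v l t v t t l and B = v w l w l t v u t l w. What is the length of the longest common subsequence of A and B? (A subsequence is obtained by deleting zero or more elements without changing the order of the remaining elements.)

A longest common subsequence is vltvtl (length 6); the LCS DP confirms no longer common subsequence exists.

6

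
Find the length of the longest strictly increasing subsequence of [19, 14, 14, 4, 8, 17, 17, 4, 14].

3

Scanning left to right, the best length ending at each element is: 19→1, 14→1, 14→1, 4→1, 8→2, 17→3, 17→3, 4→1, 14→3.
So the longest increasing subsequence has length 3, e.g. 4, 8, 17.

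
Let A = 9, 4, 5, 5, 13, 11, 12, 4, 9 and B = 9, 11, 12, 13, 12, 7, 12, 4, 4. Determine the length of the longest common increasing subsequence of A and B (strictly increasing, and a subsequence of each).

A longest common strictly increasing subsequence is 9, 11, 12 (length 3); it appears in order in both A and B, and no longer such subsequence exists.

3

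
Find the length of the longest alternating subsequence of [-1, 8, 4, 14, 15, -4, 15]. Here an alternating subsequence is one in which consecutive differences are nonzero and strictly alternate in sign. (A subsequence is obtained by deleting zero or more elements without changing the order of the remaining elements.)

A longest alternating subsequence is -1, 8, 4, 14, -4, 15 (positions 1,2,3,4,6,7); its 5 consecutive differences strictly alternate in sign, and length 6 is optimal.

6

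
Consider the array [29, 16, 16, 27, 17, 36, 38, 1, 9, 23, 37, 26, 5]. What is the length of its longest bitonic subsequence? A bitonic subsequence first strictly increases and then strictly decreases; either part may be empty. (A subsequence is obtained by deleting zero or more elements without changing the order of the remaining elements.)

Let inc[i] be the LIS ending at i and dec[i] the longest strictly decreasing subsequence starting at i. inc = [1, 1, 1, 2, 2, 3, 4, 1, 2, 3, 4, 4, 2], dec = [5, 3, 3, 4, 3, 3, 4, 1, 2, 2, 3, 2, 1].
max_i inc[i]+dec[i]−1 = 7, with one witness 16, 27, 36, 38, 37, 26, 5.

7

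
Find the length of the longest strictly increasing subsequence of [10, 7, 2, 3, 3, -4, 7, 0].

3

One longest increasing subsequence is 2, 3, 7 (positions 3,4,7), of length 3; no longer one exists.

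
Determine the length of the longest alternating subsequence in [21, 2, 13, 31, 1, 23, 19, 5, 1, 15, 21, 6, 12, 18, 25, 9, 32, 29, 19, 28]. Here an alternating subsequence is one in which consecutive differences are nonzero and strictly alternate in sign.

13

A longest alternating subsequence is 21, 2, 13, 1, 23, 5, 15, 6, 12, 9, 32, 19, 28 (positions 1,2,3,5,6,8,10,12,13,16,17,19,20); its 12 consecutive differences strictly alternate in sign, and length 13 is optimal.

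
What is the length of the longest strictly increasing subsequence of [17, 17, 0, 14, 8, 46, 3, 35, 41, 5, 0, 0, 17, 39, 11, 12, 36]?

Let dp[i] be the longest increasing subsequence ending at position i. Then dp = [1, 1, 1, 2, 2, 3, 2, 3, 4, 3, 1, 1, 4, 5, 4, 5, 6].
The maximum is 6; one witness is 0, 3, 5, 11, 12, 36 at positions 3,7,10,15,16,17.

6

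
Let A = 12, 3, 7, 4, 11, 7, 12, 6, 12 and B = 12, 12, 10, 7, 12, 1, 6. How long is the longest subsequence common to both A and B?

A longest common subsequence is 12, 7, 12, 6 (length 4); the LCS DP confirms no longer common subsequence exists.

4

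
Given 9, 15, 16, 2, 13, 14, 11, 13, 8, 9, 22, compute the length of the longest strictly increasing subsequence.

4

Scanning left to right, the best length ending at each element is: 9→1, 15→2, 16→3, 2→1, 13→2, 14→3, 11→2, 13→3, 8→2, 9→3, 22→4.
So the longest increasing subsequence has length 4, e.g. 9, 15, 16, 22.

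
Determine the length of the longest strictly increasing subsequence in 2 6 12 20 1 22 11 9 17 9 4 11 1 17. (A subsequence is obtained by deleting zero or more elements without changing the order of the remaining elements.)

Scanning left to right, the best length ending at each element is: 2→1, 6→2, 12→3, 20→4, 1→1, 22→5, 11→3, 9→3, 17→4, 9→3, 4→2, 11→4, 1→1, 17→5.
So the longest increasing subsequence has length 5, e.g. 2, 6, 12, 20, 22.

5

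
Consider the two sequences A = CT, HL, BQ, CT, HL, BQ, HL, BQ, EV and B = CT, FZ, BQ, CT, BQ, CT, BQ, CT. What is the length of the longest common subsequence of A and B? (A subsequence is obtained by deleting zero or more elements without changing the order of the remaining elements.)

5

A longest common subsequence is CT, BQ, CT, BQ, BQ (length 5); the LCS DP confirms no longer common subsequence exists.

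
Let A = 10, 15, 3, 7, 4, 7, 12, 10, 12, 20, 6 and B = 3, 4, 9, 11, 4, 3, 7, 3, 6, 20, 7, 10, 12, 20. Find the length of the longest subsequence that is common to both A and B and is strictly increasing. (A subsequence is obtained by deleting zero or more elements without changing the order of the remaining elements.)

6

A longest common strictly increasing subsequence is 3, 4, 7, 10, 12, 20 (length 6); it appears in order in both A and B, and no longer such subsequence exists.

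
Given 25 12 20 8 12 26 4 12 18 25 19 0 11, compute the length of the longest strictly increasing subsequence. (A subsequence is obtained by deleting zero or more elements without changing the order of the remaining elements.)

Scanning left to right, the best length ending at each element is: 25→1, 12→1, 20→2, 8→1, 12→2, 26→3, 4→1, 12→2, 18→3, 25→4, 19→4, 0→1, 11→2.
So the longest increasing subsequence has length 4, e.g. 8, 12, 18, 25.

4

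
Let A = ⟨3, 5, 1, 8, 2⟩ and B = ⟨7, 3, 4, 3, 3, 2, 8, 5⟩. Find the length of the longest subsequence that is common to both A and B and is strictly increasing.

For each value that appears in both, track the longest common increasing run ending there.
The best achievable length is 2; one witness is 3, 8 (A-positions 1,4, B-positions 2,7).

2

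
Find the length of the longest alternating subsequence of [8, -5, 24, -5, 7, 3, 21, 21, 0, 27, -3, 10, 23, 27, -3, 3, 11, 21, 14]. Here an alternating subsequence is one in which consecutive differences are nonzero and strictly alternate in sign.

Track the best alternating length ending on an up-step vs a down-step at each position: up/down = 1/1, 1/2, 3/1, 1/4, 5/4, 5/6, 7/4, 7/4, 5/8, 9/1, 5/10, 11/10, 11/10, 11/1, 5/12, 13/12, 13/12, 13/12, 13/14.
The maximum over both is 14; one such subsequence is 8, -5, 24, -5, 7, 3, 21, 0, 27, -3, 10, -3, 21, 14.

14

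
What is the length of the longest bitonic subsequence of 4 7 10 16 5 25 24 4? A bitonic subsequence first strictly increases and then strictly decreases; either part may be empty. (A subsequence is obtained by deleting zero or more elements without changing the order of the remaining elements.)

One longest bitonic subsequence is 4, 7, 10, 16, 25, 24, 4 (positions 1,2,3,4,6,7,8): it rises to 25 then falls. Length 7 is optimal.

7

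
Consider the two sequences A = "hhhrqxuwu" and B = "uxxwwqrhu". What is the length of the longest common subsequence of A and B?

3

Backtracking the LCS table gives one alignment: x (A6,B3) → w (A8,B5) → u (A9,B9).
So the longest common subsequence has length 3.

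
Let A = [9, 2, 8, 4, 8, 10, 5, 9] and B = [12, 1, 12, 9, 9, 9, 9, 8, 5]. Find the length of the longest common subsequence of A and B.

3

Backtracking the LCS table gives one alignment: 9 (A1,B7) → 8 (A5,B8) → 5 (A7,B9).
So the longest common subsequence has length 3.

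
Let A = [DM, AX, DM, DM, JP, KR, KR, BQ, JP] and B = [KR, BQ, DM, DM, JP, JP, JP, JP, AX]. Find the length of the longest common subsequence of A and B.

4

A longest common subsequence is DM, DM, JP, JP (length 4); the LCS DP confirms no longer common subsequence exists.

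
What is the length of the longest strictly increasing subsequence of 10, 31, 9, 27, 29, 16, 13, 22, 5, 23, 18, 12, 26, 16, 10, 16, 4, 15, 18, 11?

5

Let dp[i] be the longest increasing subsequence ending at position i. Then dp = [1, 2, 1, 2, 3, 2, 2, 3, 1, 4, 3, 2, 5, 3, 2, 3, 1, 3, 4, 3].
The maximum is 5; one witness is 10, 16, 22, 23, 26 at positions 1,6,8,10,13.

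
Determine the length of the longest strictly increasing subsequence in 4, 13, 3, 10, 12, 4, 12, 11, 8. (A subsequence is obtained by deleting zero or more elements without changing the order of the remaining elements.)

3

Let dp[i] be the longest increasing subsequence ending at position i. Then dp = [1, 2, 1, 2, 3, 2, 3, 3, 3].
The maximum is 3; one witness is 4, 10, 12 at positions 1,4,5.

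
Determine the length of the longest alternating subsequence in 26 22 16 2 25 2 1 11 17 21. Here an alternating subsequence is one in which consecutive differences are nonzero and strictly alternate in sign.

Track the best alternating length ending on an up-step vs a down-step at each position: up/down = 1/1, 1/2, 1/2, 1/2, 3/2, 1/4, 1/4, 5/4, 5/4, 5/4.
The maximum over both is 5; one such subsequence is 26, 22, 25, 2, 11.

5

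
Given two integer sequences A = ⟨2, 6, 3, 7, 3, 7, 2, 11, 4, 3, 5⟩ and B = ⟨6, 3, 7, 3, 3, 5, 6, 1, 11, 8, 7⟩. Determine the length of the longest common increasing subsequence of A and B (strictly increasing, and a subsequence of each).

For each value that appears in both, track the longest common increasing run ending there.
The best achievable length is 3; one witness is 6, 7, 11 (A-positions 2,4,8, B-positions 1,3,9).

3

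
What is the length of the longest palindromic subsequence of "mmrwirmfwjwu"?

5

One longest palindromic subsequence is mrirm (positions 2,3,5,6,7); it reads the same forward and backward, and the interval DP gives dp[1][12] = 5.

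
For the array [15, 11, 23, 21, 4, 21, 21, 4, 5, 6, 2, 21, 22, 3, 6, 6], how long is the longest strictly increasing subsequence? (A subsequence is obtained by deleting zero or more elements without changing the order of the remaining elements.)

Let dp[i] be the longest increasing subsequence ending at position i. Then dp = [1, 1, 2, 2, 1, 2, 2, 1, 2, 3, 1, 4, 5, 2, 3, 3].
The maximum is 5; one witness is 4, 5, 6, 21, 22 at positions 5,9,10,12,13.

5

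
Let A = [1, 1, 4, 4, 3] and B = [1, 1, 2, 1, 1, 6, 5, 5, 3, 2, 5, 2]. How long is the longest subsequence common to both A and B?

3

Backtracking the LCS table gives one alignment: 1 (A1,B4) → 1 (A2,B5) → 3 (A5,B9).
So the longest common subsequence has length 3.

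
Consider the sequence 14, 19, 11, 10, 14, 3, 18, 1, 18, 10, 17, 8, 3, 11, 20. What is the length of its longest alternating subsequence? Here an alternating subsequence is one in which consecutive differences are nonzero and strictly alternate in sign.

Track the best alternating length ending on an up-step vs a down-step at each position: up/down = 1/1, 2/1, 1/3, 1/3, 4/3, 1/5, 6/3, 1/7, 8/3, 8/9, 10/9, 8/11, 8/11, 12/11, 12/1.
The maximum over both is 12; one such subsequence is 14, 19, 11, 14, 3, 18, 1, 18, 10, 17, 8, 11.

12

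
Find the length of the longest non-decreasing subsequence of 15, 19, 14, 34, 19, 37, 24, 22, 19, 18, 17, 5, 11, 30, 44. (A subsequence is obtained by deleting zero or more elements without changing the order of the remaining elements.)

One longest non-decreasing subsequence is 15, 19, 19, 24, 30, 44 (positions 1,2,5,7,14,15), of length 6; no longer one exists.

6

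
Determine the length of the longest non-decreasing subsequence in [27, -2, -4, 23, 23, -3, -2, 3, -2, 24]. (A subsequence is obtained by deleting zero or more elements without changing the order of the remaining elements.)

Let dp[i] be the longest non-decreasing subsequence ending at position i. Then dp = [1, 1, 1, 2, 3, 2, 3, 4, 4, 5].
The maximum is 5; one witness is -4, -3, -2, 3, 24 at positions 3,6,7,8,10.

5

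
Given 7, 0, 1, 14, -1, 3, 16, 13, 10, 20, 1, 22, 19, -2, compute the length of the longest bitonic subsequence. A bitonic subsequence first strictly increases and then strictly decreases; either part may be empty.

One longest bitonic subsequence is 0, 1, 14, 16, 13, 10, 1, -2 (positions 2,3,4,7,8,9,11,14): it rises to 16 then falls. Length 8 is optimal.

8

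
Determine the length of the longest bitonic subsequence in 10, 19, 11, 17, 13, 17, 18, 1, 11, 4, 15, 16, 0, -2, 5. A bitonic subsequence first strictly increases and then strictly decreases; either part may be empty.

9

Let inc[i] be the LIS ending at i and dec[i] the longest strictly decreasing subsequence starting at i. inc = [1, 2, 2, 3, 3, 4, 5, 1, 2, 2, 4, 5, 1, 1, 3], dec = [4, 7, 4, 6, 5, 5, 5, 3, 4, 3, 3, 3, 2, 1, 1].
max_i inc[i]+dec[i]−1 = 9, with one witness 10, 11, 13, 17, 18, 11, 4, 0, -2.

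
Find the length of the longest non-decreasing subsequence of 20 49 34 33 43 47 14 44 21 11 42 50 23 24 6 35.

Let dp[i] be the longest non-decreasing subsequence ending at position i. Then dp = [1, 2, 2, 2, 3, 4, 1, 4, 2, 1, 3, 5, 3, 4, 1, 5].
The maximum is 5; one witness is 20, 34, 43, 47, 50 at positions 1,3,5,6,12.

5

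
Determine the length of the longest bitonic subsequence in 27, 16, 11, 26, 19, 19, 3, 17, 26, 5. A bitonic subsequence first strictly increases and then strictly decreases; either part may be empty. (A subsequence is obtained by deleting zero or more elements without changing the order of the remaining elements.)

Let inc[i] be the LIS ending at i and dec[i] the longest strictly decreasing subsequence starting at i. inc = [1, 1, 1, 2, 2, 2, 1, 2, 3, 2], dec = [5, 3, 2, 4, 3, 3, 1, 2, 2, 1].
max_i inc[i]+dec[i]−1 = 5, with one witness 27, 26, 19, 17, 5.

5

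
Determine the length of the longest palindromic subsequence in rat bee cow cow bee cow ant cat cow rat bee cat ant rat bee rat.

9

One longest palindromic subsequence is rat bee ant cat bee cat ant bee rat (positions 1,2,7,8,11,12,13,15,16); it reads the same forward and backward, and the interval DP gives dp[1][16] = 9.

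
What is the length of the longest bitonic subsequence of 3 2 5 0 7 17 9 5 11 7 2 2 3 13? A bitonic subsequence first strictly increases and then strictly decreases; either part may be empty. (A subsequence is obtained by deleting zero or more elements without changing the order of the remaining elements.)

One longest bitonic subsequence is 3, 5, 7, 17, 11, 7, 3 (positions 1,3,5,6,9,10,13): it rises to 17 then falls. Length 7 is optimal.

7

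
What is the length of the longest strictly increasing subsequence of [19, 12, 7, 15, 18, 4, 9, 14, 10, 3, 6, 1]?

Let dp[i] be the longest increasing subsequence ending at position i. Then dp = [1, 1, 1, 2, 3, 1, 2, 3, 3, 1, 2, 1].
The maximum is 3; one witness is 12, 15, 18 at positions 2,4,5.

3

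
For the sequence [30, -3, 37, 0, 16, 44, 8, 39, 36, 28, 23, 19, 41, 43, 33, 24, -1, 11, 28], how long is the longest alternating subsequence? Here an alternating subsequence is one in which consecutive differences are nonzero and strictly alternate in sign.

A longest alternating subsequence is 30, -3, 37, 0, 16, 8, 39, 36, 41, -1, 11 (positions 1,2,3,4,5,7,8,9,13,17,18); its 10 consecutive differences strictly alternate in sign, and length 11 is optimal.

11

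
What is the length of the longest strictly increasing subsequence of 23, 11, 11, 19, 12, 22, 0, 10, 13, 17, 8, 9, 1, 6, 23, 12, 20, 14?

5

Scanning left to right, the best length ending at each element is: 23→1, 11→1, 11→1, 19→2, 12→2, 22→3, 0→1, 10→2, 13→3, 17→4, 8→2, 9→3, 1→2, 6→3, 23→5, 12→4, 20→5, 14→5.
So the longest increasing subsequence has length 5, e.g. 11, 12, 13, 17, 23.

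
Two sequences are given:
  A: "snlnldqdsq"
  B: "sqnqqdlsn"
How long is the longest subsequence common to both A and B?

5

Backtracking the LCS table gives one alignment: s (A1,B1) → n (A2,B3) → q (A7,B5) → d (A8,B6) → s (A9,B8).
So the longest common subsequence has length 5.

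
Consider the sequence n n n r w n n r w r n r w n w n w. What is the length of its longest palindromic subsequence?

One longest palindromic subsequence is nnnrwnnwrnnn (positions 1,2,3,4,5,6,7,9,10,11,14,16); it reads the same forward and backward, and the interval DP gives dp[1][17] = 12.

12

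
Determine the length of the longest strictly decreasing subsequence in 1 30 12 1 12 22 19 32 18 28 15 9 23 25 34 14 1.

One longest decreasing subsequence is 30, 22, 19, 18, 15, 9, 1 (positions 2,6,7,9,11,12,17), of length 7; no longer one exists.

7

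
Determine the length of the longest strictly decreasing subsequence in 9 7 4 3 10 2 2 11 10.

5

One longest decreasing subsequence is 9, 7, 4, 3, 2 (positions 1,2,3,4,6), of length 5; no longer one exists.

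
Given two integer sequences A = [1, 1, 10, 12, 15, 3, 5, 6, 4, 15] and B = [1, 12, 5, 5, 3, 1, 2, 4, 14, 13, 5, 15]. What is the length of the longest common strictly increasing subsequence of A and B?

4

For each value that appears in both, track the longest common increasing run ending there.
The best achievable length is 4; one witness is 1, 3, 4, 15 (A-positions 1,6,9,10, B-positions 1,5,8,12).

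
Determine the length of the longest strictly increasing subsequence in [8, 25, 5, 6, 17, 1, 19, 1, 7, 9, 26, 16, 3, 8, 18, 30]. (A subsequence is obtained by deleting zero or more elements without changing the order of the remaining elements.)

One longest increasing subsequence is 5, 6, 7, 9, 16, 18, 30 (positions 3,4,9,10,12,15,16), of length 7; no longer one exists.

7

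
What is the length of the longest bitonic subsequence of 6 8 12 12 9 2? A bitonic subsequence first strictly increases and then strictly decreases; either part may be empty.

5

Let inc[i] be the LIS ending at i and dec[i] the longest strictly decreasing subsequence starting at i. inc = [1, 2, 3, 3, 3, 1], dec = [2, 2, 3, 3, 2, 1].
max_i inc[i]+dec[i]−1 = 5, with one witness 6, 8, 12, 9, 2.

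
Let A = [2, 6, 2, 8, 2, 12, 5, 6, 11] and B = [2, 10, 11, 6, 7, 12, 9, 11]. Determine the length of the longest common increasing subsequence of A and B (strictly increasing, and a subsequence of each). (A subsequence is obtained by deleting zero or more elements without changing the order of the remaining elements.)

3

For each value that appears in both, track the longest common increasing run ending there.
The best achievable length is 3; one witness is 2, 6, 12 (A-positions 1,2,6, B-positions 1,4,6).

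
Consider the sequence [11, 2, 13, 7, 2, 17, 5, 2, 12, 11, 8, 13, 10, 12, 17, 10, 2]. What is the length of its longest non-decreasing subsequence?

7

Scanning left to right, the best length ending at each element is: 11→1, 2→1, 13→2, 7→2, 2→2, 17→3, 5→3, 2→3, 12→4, 11→4, 8→4, 13→5, 10→5, 12→6, 17→7, 10→6, 2→4.
So the longest non-decreasing subsequence has length 7, e.g. 2, 2, 5, 8, 10, 12, 17.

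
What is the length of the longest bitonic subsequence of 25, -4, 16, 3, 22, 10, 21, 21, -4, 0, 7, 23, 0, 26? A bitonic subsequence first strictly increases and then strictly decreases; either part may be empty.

6

Let inc[i] be the LIS ending at i and dec[i] the longest strictly decreasing subsequence starting at i. inc = [1, 1, 2, 2, 3, 3, 4, 4, 1, 2, 3, 5, 2, 6], dec = [5, 1, 4, 2, 4, 3, 3, 3, 1, 1, 2, 2, 1, 1].
max_i inc[i]+dec[i]−1 = 6, with one witness -4, 16, 22, 21, 7, 0.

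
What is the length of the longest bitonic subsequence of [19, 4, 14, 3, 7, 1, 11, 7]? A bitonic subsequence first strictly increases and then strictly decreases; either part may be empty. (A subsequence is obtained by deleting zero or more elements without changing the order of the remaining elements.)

4

One longest bitonic subsequence is 19, 14, 11, 7 (positions 1,3,7,8): it rises to 19 then falls. Length 4 is optimal.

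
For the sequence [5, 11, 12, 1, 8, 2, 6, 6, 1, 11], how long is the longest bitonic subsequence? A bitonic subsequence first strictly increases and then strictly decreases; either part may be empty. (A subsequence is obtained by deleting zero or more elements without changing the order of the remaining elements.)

Let inc[i] be the LIS ending at i and dec[i] the longest strictly decreasing subsequence starting at i. inc = [1, 2, 3, 1, 2, 2, 3, 3, 1, 4], dec = [3, 4, 4, 1, 3, 2, 2, 2, 1, 1].
max_i inc[i]+dec[i]−1 = 6, with one witness 5, 11, 12, 8, 6, 1.

6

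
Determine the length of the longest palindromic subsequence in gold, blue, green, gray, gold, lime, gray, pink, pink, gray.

Using dp[i][j] = 2 + dp[i+1][j−1] if the ends match, else max(dp[i+1][j], dp[i][j−1]):
dp[1][10] = 4. A witness is gray pink pink gray at positions 4,8,9,10.

4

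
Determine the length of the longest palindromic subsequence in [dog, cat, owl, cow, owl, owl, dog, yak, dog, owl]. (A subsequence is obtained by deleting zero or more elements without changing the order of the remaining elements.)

5

One longest palindromic subsequence is owl dog yak dog owl (positions 3,7,8,9,10); it reads the same forward and backward, and the interval DP gives dp[1][10] = 5.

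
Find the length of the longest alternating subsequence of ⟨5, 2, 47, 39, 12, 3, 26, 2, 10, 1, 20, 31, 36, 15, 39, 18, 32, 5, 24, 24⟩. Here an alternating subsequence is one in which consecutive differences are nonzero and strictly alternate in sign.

Track the best alternating length ending on an up-step vs a down-step at each position: up/down = 1/1, 1/2, 3/1, 3/4, 3/4, 3/4, 5/4, 1/6, 7/6, 1/8, 9/6, 9/4, 9/4, 9/10, 11/4, 11/12, 13/12, 9/14, 15/14, 15/14.
The maximum over both is 15; one such subsequence is 5, 2, 47, 12, 26, 2, 10, 1, 20, 15, 39, 18, 32, 5, 24.

15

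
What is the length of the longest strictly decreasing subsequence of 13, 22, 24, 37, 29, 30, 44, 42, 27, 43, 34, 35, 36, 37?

3

One longest decreasing subsequence is 37, 29, 27 (positions 4,5,9), of length 3; no longer one exists.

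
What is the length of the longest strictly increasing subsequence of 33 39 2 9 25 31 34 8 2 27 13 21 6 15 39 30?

6

Let dp[i] be the longest increasing subsequence ending at position i. Then dp = [1, 2, 1, 2, 3, 4, 5, 2, 1, 4, 3, 4, 2, 4, 6, 5].
The maximum is 6; one witness is 2, 9, 25, 31, 34, 39 at positions 3,4,5,6,7,15.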